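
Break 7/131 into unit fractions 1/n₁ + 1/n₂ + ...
1/19 + 1/1245 + 1/3098805

Greedy algorithm:
7/131: ceiling(131/7) = 19, use 1/19
2/2489: ceiling(2489/2) = 1245, use 1/1245
1/3098805: ceiling(3098805/1) = 3098805, use 1/3098805
Result: 7/131 = 1/19 + 1/1245 + 1/3098805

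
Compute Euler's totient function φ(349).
348

349 = 349
φ(n) = n × ∏(1 - 1/p) for each prime p dividing n
φ(349) = 349 × (1 - 1/349) = 348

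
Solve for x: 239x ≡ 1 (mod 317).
191

gcd(239, 317) = 1, so the inverse exists.
Extended Euclidean algorithm on (317, 239):
317 = 1 × 239 + 78  ⟹  78 = (1)·317 + (-1)·239
239 = 3 × 78 + 5  ⟹  5 = (-3)·317 + (4)·239
78 = 15 × 5 + 3  ⟹  3 = (46)·317 + (-61)·239
5 = 1 × 3 + 2  ⟹  2 = (-49)·317 + (65)·239
3 = 1 × 2 + 1  ⟹  1 = (95)·317 + (-126)·239
So (-126)·239 ≡ 1 (mod 317), i.e. 239^(-1) ≡ -126 ≡ 191 (mod 317).
Check: 239 × 191 = 45649 ≡ 1 (mod 317)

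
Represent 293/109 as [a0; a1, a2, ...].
[2; 1, 2, 4, 1, 6]

Euclidean algorithm steps:
293 = 2 × 109 + 75
109 = 1 × 75 + 34
75 = 2 × 34 + 7
34 = 4 × 7 + 6
7 = 1 × 6 + 1
6 = 6 × 1 + 0
Continued fraction: [2; 1, 2, 4, 1, 6]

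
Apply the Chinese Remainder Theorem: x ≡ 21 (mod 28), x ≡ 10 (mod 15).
385

Using Chinese Remainder Theorem:
M = 28 × 15 = 420
M1 = 15, M2 = 28
y1 = 15^(-1) mod 28 = 15
y2 = 28^(-1) mod 15 = 7
x = (21×15×15 + 10×28×7) mod 420 = 385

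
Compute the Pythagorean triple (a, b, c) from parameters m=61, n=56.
(585, 6832, 6857)

Euclid's formula: a = m² - n², b = 2mn, c = m² + n²
m = 61, n = 56
a = 61² - 56² = 3721 - 3136 = 585
b = 2 × 61 × 56 = 6832
c = 61² + 56² = 3721 + 3136 = 6857
Verification: 585² + 6832² = 342225 + 46676224 = 47018449 = 6857² ✓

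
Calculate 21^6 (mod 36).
9

Repeated squaring. Binary of 6 = 110.
21^1 ≡ 21 (mod 36); 21^2 ≡ 9 (mod 36); 21^4 ≡ 9 (mod 36)
21^6 = 21^2 × 21^4 ≡ 9 (mod 36)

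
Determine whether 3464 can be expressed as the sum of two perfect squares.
10² + 58² (a=10, b=58)

Factorization: 3464 = 2^3 × 433
By Fermat: n is sum of two squares iff every prime p ≡ 3 (mod 4) appears to even power.
All primes ≡ 3 (mod 4) appear to even power.
Search a = 0, 1, 2, … for 3464 - a² a perfect square: first hit at a = 10: 3464 - 100 = 3364 = 58².
3464 = 10² + 58² = 100 + 3364 ✓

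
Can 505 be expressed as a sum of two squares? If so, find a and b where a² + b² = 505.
8² + 21² (a=8, b=21)

Factorization: 505 = 5 × 101
By Fermat: n is sum of two squares iff every prime p ≡ 3 (mod 4) appears to even power.
All primes ≡ 3 (mod 4) appear to even power.
Search a = 0, 1, 2, … for 505 - a² a perfect square: first hit at a = 8: 505 - 64 = 441 = 21².
505 = 8² + 21² = 64 + 441 ✓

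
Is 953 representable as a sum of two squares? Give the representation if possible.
13² + 28² (a=13, b=28)

Factorization: 953 = 953
By Fermat: n is sum of two squares iff every prime p ≡ 3 (mod 4) appears to even power.
All primes ≡ 3 (mod 4) appear to even power.
Search a = 0, 1, 2, … for 953 - a² a perfect square: first hit at a = 13: 953 - 169 = 784 = 28².
953 = 13² + 28² = 169 + 784 ✓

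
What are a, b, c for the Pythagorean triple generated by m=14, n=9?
(115, 252, 277)

Euclid's formula: a = m² - n², b = 2mn, c = m² + n²
m = 14, n = 9
a = 14² - 9² = 196 - 81 = 115
b = 2 × 14 × 9 = 252
c = 14² + 9² = 196 + 81 = 277
Verification: 115² + 252² = 13225 + 63504 = 76729 = 277² ✓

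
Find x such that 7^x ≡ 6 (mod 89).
73

Baby-step giant-step with step n = ⌈√89⌉ = 10.
Baby steps 7^j mod 89 (j:value) for j=0..9: 0:1, 1:7, 2:49, 3:76, 4:87, 5:75, 6:80, 7:26, 8:4, 9:28.
Giant-step multiplier: 7^(-10) ≡ 7^(88-10) = 7^78 ≡ 5 (mod 89).
Giant steps γ_i = 6·5^i mod 89: γ_0=6, γ_1=30, γ_2=61, γ_3=38, γ_4=12, γ_5=60, γ_6=33, γ_7=76 (in table at j=3).
x = i·n + j = 7·10 + 3 = 73.
Check: 7^73 ≡ 6 (mod 89).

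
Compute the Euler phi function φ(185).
144

185 = 5 × 37
φ(n) = n × ∏(1 - 1/p) for each prime p dividing n
φ(185) = 185 × (1 - 1/5) × (1 - 1/37) = 144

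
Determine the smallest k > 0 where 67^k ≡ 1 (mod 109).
108

109 is prime, so ord(67) divides φ(109) = 108.
Divisors of 108: 1, 2, 3, 4, 6, 9, 12, 18, 27, 36, 54, 108.
Repeated squaring: 67^1 ≡ 67, 67^2 ≡ 20, 67^4 ≡ 73, 67^8 ≡ 97, 67^16 ≡ 35, 67^32 ≡ 26, 67^64 ≡ 22 (mod 109).
Test 67^d mod 109 for each divisor d in increasing order:
67^1 ≡ 67
67^2 ≡ 20
67^3 = 67^2·67^1 ≡ 32
67^4 ≡ 73
67^6 = 67^4·67^2 ≡ 43
67^9 = 67^8·67^1 ≡ 68
67^12 = 67^8·67^4 ≡ 105
67^18 = 67^16·67^2 ≡ 46
67^27 = 67^16·67^8·67^2·67^1 ≡ 76
67^36 = 67^32·67^4 ≡ 45
67^54 = 67^32·67^16·67^4·67^2 ≡ 108
67^108 = 67^64·67^32·67^8·67^4 ≡ 1  ← first divisor giving 1
The order is 108.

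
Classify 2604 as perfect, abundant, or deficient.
abundant

Proper divisors of 2604: sum = 1 + 2 + 3 + 4 + 6 + 7 + 12 + 14 + ... + 434 + 651 + 868 + 1302 (23 divisors) = 4564
Since 4564 > 2604, 2604 is abundant.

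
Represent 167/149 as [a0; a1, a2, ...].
[1; 8, 3, 1, 1, 2]

Euclidean algorithm steps:
167 = 1 × 149 + 18
149 = 8 × 18 + 5
18 = 3 × 5 + 3
5 = 1 × 3 + 2
3 = 1 × 2 + 1
2 = 2 × 1 + 0
Continued fraction: [1; 8, 3, 1, 1, 2]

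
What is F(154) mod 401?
229

Matrix identity: Q^n = [[F_(n+1), F_n], [F_n, F_(n-1)]] with Q = [[1,1],[1,0]].
n = 154 = 10011010₂. Square-and-multiply, entries mod 401:
Q^1 = [[1,1],[1,0]]
Q^2 = (Q^1)² = [[2,1],[1,1]]
Q^4 = (Q^2)² = [[5,3],[3,2]]
Q^9 = (Q^4)²·Q = [[55,34],[34,21]]
Q^19 = (Q^9)²·Q = [[349,171],[171,178]]
Q^38 = (Q^19)² = [[266,293],[293,374]]
Q^77 = (Q^38)²·Q = [[67,215],[215,253]]
Q^154 = (Q^77)² = [[188,229],[229,360]]
F_154 mod 401 = Q^154[0][1] = 229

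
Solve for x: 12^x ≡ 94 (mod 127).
60

Baby-step giant-step with step n = ⌈√127⌉ = 12.
Baby steps 12^j mod 127 (j:value) for j=0..11: 0:1, 1:12, 2:17, 3:77, 4:35, 5:39, 6:87, 7:28, 8:82, 9:95, 10:124, 11:91.
Giant-step multiplier: 12^(-12) ≡ 12^(126-12) = 12^114 ≡ 122 (mod 127).
Giant steps γ_i = 94·122^i mod 127: γ_0=94, γ_1=38, γ_2=64, γ_3=61, γ_4=76, γ_5=1 (in table at j=0).
x = i·n + j = 5·12 + 0 = 60.
Check: 12^60 ≡ 94 (mod 127).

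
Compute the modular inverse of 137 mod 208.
41

gcd(137, 208) = 1, so the inverse exists.
Extended Euclidean algorithm on (208, 137):
208 = 1 × 137 + 71  ⟹  71 = (1)·208 + (-1)·137
137 = 1 × 71 + 66  ⟹  66 = (-1)·208 + (2)·137
71 = 1 × 66 + 5  ⟹  5 = (2)·208 + (-3)·137
66 = 13 × 5 + 1  ⟹  1 = (-27)·208 + (41)·137
So (41)·137 ≡ 1 (mod 208), i.e. 137^(-1) ≡ 41 (mod 208).
Check: 137 × 41 = 5617 ≡ 1 (mod 208)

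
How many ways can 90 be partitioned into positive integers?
56634173

p(n) counts ways to write n as a sum of positive integers (order ignored).
Euler's pentagonal recurrence: p(k) = p(k-1) + p(k-2) - p(k-5) - p(k-7) + p(k-12) + p(k-15) - ... (offsets j(3j∓1)/2, signs ++--, p(0)=1, p(<0)=0).
DP table for k = 0..89: p(0)=1, p(1)=1, p(2)=2, p(3)=3, p(4)=5, p(5)=7, p(6)=11, p(7)=15, p(8)=22, p(9)=30, p(10)=42, p(11)=56, p(12)=77, p(13)=101, p(14)=135, p(15)=176, p(16)=231, p(17)=297, p(18)=385, p(19)=490, p(20)=627, p(21)=792, p(22)=1002, p(23)=1255, p(24)=1575, p(25)=1958, p(26)=2436, p(27)=3010, p(28)=3718, p(29)=4565, p(30)=5604, p(31)=6842, p(32)=8349, p(33)=10143, p(34)=12310, p(35)=14883, p(36)=17977, p(37)=21637, p(38)=26015, p(39)=31185, p(40)=37338, p(41)=44583, p(42)=53174, p(43)=63261, p(44)=75175, p(45)=89134, p(46)=105558, p(47)=124754, p(48)=147273, p(49)=173525, p(50)=204226, p(51)=239943, p(52)=281589, p(53)=329931, p(54)=386155, p(55)=451276, p(56)=526823, p(57)=614154, p(58)=715220, p(59)=831820, p(60)=966467, p(61)=1121505, p(62)=1300156, p(63)=1505499, p(64)=1741630, p(65)=2012558, p(66)=2323520, p(67)=2679689, p(68)=3087735, p(69)=3554345, p(70)=4087968, p(71)=4697205, p(72)=5392783, p(73)=6185689, p(74)=7089500, p(75)=8118264, p(76)=9289091, p(77)=10619863, p(78)=12132164, p(79)=13848650, p(80)=15796476, p(81)=18004327, p(82)=20506255, p(83)=23338469, p(84)=26543660, p(85)=30167357, p(86)=34262962, p(87)=38887673, p(88)=44108109, p(89)=49995925.
Final step: p(90) = p(89) + p(88) - p(85) - p(83) + p(78) + p(75) - p(68) - p(64) + p(55) + p(50) - p(39) - p(33) + p(20) + p(13)
= 49995925 + 44108109 - 30167357 - 23338469 + 12132164 + 8118264 - 3087735 - 1741630 + 451276 + 204226 - 31185 - 10143 + 627 + 101
= 56634173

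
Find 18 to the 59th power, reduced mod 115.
27

Repeated squaring. Binary of 59 = 111011.
18^1 ≡ 18 (mod 115); 18^2 ≡ 94 (mod 115); 18^4 ≡ 96 (mod 115); 18^8 ≡ 16 (mod 115); 18^16 ≡ 26 (mod 115); 18^32 ≡ 101 (mod 115)
18^59 = 18^1 × 18^2 × 18^8 × 18^16 × 18^32 ≡ 27 (mod 115)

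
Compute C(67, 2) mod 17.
1

Using Lucas' theorem:
Write n=67 and k=2 in base 17:
n in base 17: [3, 16]
k in base 17: [0, 2]
C(67,2) mod 17 = ∏ C(n_i, k_i) mod 17
Digit binomials (mod 17): C(3,0) = 1; C(16,2) = 120 ≡ 1
Product: 1 × 1 = 1 ≡ 1 (mod 17)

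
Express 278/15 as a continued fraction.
[18; 1, 1, 7]

Euclidean algorithm steps:
278 = 18 × 15 + 8
15 = 1 × 8 + 7
8 = 1 × 7 + 1
7 = 7 × 1 + 0
Continued fraction: [18; 1, 1, 7]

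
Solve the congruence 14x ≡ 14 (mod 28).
x ≡ 1 (mod 2)

gcd(14, 28) = 14, which divides 14, so solutions exist.
Divide through by 14: x ≡ 1 (mod 2).
The coefficient of x is now 1, so x ≡ 1 (mod 2).
Check: 14 × 1 = 14 ≡ 14 (mod 28).
x ≡ 1 (mod 2), giving 14 solutions mod 28.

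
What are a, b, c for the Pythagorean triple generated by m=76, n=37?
(4407, 5624, 7145)

Euclid's formula: a = m² - n², b = 2mn, c = m² + n²
m = 76, n = 37
a = 76² - 37² = 5776 - 1369 = 4407
b = 2 × 76 × 37 = 5624
c = 76² + 37² = 5776 + 1369 = 7145
Verification: 4407² + 5624² = 19421649 + 31629376 = 51051025 = 7145² ✓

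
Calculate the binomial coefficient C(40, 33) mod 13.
0

Using Lucas' theorem:
Write n=40 and k=33 in base 13:
n in base 13: [3, 1]
k in base 13: [2, 7]
C(40,33) mod 13 = ∏ C(n_i, k_i) mod 13
Digit binomials (mod 13): C(3,2) = 3; C(1,7) = 0 (k_i > n_i)
Product: 3 × 0 = 0 ≡ 0 (mod 13)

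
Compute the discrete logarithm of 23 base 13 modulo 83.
70

Baby-step giant-step with step n = ⌈√83⌉ = 10.
Baby steps 13^j mod 83 (j:value) for j=0..9: 0:1, 1:13, 2:3, 3:39, 4:9, 5:34, 6:27, 7:19, 8:81, 9:57.
Giant-step multiplier: 13^(-10) ≡ 13^(82-10) = 13^72 ≡ 69 (mod 83).
Giant steps γ_i = 23·69^i mod 83: γ_0=23, γ_1=10, γ_2=26, γ_3=51, γ_4=33, γ_5=36, γ_6=77, γ_7=1 (in table at j=0).
x = i·n + j = 7·10 + 0 = 70.
Check: 13^70 ≡ 23 (mod 83).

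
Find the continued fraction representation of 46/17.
[2; 1, 2, 2, 2]

Euclidean algorithm steps:
46 = 2 × 17 + 12
17 = 1 × 12 + 5
12 = 2 × 5 + 2
5 = 2 × 2 + 1
2 = 2 × 1 + 0
Continued fraction: [2; 1, 2, 2, 2]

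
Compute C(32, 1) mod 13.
6

Using Lucas' theorem:
Write n=32 and k=1 in base 13:
n in base 13: [2, 6]
k in base 13: [0, 1]
C(32,1) mod 13 = ∏ C(n_i, k_i) mod 13
Digit binomials (mod 13): C(2,0) = 1; C(6,1) = 6
Product: 1 × 6 = 6 ≡ 6 (mod 13)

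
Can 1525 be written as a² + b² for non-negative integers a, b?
2² + 39² (a=2, b=39)

Factorization: 1525 = 5^2 × 61
By Fermat: n is sum of two squares iff every prime p ≡ 3 (mod 4) appears to even power.
All primes ≡ 3 (mod 4) appear to even power.
Search a = 0, 1, 2, … for 1525 - a² a perfect square: first hit at a = 2: 1525 - 4 = 1521 = 39².
1525 = 2² + 39² = 4 + 1521 ✓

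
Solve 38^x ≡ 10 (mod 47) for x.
39

Baby-step giant-step with step n = ⌈√47⌉ = 7.
Baby steps 38^j mod 47 (j:value) for j=0..6: 0:1, 1:38, 2:34, 3:23, 4:28, 5:30, 6:12.
Giant-step multiplier: 38^(-7) ≡ 38^(46-7) = 38^39 ≡ 10 (mod 47).
Giant steps γ_i = 10·10^i mod 47: γ_0=10, γ_1=6, γ_2=13, γ_3=36, γ_4=31, γ_5=28 (in table at j=4).
x = i·n + j = 5·7 + 4 = 39.
Check: 38^39 ≡ 10 (mod 47).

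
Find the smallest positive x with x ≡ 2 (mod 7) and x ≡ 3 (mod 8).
51

Using Chinese Remainder Theorem:
M = 7 × 8 = 56
M1 = 8, M2 = 7
y1 = 8^(-1) mod 7 = 1
y2 = 7^(-1) mod 8 = 7
x = (2×8×1 + 3×7×7) mod 56 = 51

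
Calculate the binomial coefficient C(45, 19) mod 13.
3

Using Lucas' theorem:
Write n=45 and k=19 in base 13:
n in base 13: [3, 6]
k in base 13: [1, 6]
C(45,19) mod 13 = ∏ C(n_i, k_i) mod 13
Digit binomials (mod 13): C(3,1) = 3; C(6,6) = 1
Product: 3 × 1 = 3 ≡ 3 (mod 13)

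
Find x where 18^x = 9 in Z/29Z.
6

Baby-step giant-step with step n = ⌈√29⌉ = 6.
Baby steps 18^j mod 29 (j:value) for j=0..5: 0:1, 1:18, 2:5, 3:3, 4:25, 5:15.
Giant-step multiplier: 18^(-6) ≡ 18^(28-6) = 18^22 ≡ 13 (mod 29).
Giant steps γ_i = 9·13^i mod 29: γ_0=9, γ_1=1 (in table at j=0).
x = i·n + j = 1·6 + 0 = 6.
Check: 18^6 ≡ 9 (mod 29).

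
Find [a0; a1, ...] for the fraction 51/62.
[0; 1, 4, 1, 1, 1, 3]

Euclidean algorithm steps:
51 = 0 × 62 + 51
62 = 1 × 51 + 11
51 = 4 × 11 + 7
11 = 1 × 7 + 4
7 = 1 × 4 + 3
4 = 1 × 3 + 1
3 = 3 × 1 + 0
Continued fraction: [0; 1, 4, 1, 1, 1, 3]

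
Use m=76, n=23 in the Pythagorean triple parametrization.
(5247, 3496, 6305)

Euclid's formula: a = m² - n², b = 2mn, c = m² + n²
m = 76, n = 23
a = 76² - 23² = 5776 - 529 = 5247
b = 2 × 76 × 23 = 3496
c = 76² + 23² = 5776 + 529 = 6305
Verification: 5247² + 3496² = 27531009 + 12222016 = 39753025 = 6305² ✓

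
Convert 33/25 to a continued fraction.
[1; 3, 8]

Euclidean algorithm steps:
33 = 1 × 25 + 8
25 = 3 × 8 + 1
8 = 8 × 1 + 0
Continued fraction: [1; 3, 8]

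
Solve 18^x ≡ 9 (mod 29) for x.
6

Baby-step giant-step with step n = ⌈√29⌉ = 6.
Baby steps 18^j mod 29 (j:value) for j=0..5: 0:1, 1:18, 2:5, 3:3, 4:25, 5:15.
Giant-step multiplier: 18^(-6) ≡ 18^(28-6) = 18^22 ≡ 13 (mod 29).
Giant steps γ_i = 9·13^i mod 29: γ_0=9, γ_1=1 (in table at j=0).
x = i·n + j = 1·6 + 0 = 6.
Check: 18^6 ≡ 9 (mod 29).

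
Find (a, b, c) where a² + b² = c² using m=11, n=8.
(57, 176, 185)

Euclid's formula: a = m² - n², b = 2mn, c = m² + n²
m = 11, n = 8
a = 11² - 8² = 121 - 64 = 57
b = 2 × 11 × 8 = 176
c = 11² + 8² = 121 + 64 = 185
Verification: 57² + 176² = 3249 + 30976 = 34225 = 185² ✓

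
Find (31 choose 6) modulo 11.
7

Using Lucas' theorem:
Write n=31 and k=6 in base 11:
n in base 11: [2, 9]
k in base 11: [0, 6]
C(31,6) mod 11 = ∏ C(n_i, k_i) mod 11
Digit binomials (mod 11): C(2,0) = 1; C(9,6) = 84 ≡ 7
Product: 1 × 7 = 7 ≡ 7 (mod 11)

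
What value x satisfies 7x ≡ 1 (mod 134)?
115

gcd(7, 134) = 1, so the inverse exists.
Extended Euclidean algorithm on (134, 7):
134 = 19 × 7 + 1  ⟹  1 = (1)·134 + (-19)·7
So (-19)·7 ≡ 1 (mod 134), i.e. 7^(-1) ≡ -19 ≡ 115 (mod 134).
Check: 7 × 115 = 805 ≡ 1 (mod 134)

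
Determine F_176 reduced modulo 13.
8

Matrix identity: Q^n = [[F_(n+1), F_n], [F_n, F_(n-1)]] with Q = [[1,1],[1,0]].
n = 176 = 10110000₂. Square-and-multiply, entries mod 13:
Q^1 = [[1,1],[1,0]]
Q^2 = (Q^1)² = [[2,1],[1,1]]
Q^5 = (Q^2)²·Q = [[8,5],[5,3]]
Q^11 = (Q^5)²·Q = [[1,11],[11,3]]
Q^22 = (Q^11)² = [[5,5],[5,0]]
Q^44 = (Q^22)² = [[11,12],[12,12]]
Q^88 = (Q^44)² = [[5,3],[3,2]]
Q^176 = (Q^88)² = [[8,8],[8,0]]
F_176 mod 13 = Q^176[0][1] = 8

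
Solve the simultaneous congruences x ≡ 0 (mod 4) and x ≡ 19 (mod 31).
112

Using Chinese Remainder Theorem:
M = 4 × 31 = 124
M1 = 31, M2 = 4
y1 = 31^(-1) mod 4 = 3
y2 = 4^(-1) mod 31 = 8
x = (0×31×3 + 19×4×8) mod 124 = 112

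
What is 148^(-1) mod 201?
91

gcd(148, 201) = 1, so the inverse exists.
Extended Euclidean algorithm on (201, 148):
201 = 1 × 148 + 53  ⟹  53 = (1)·201 + (-1)·148
148 = 2 × 53 + 42  ⟹  42 = (-2)·201 + (3)·148
53 = 1 × 42 + 11  ⟹  11 = (3)·201 + (-4)·148
42 = 3 × 11 + 9  ⟹  9 = (-11)·201 + (15)·148
11 = 1 × 9 + 2  ⟹  2 = (14)·201 + (-19)·148
9 = 4 × 2 + 1  ⟹  1 = (-67)·201 + (91)·148
So (91)·148 ≡ 1 (mod 201), i.e. 148^(-1) ≡ 91 (mod 201).
Check: 148 × 91 = 13468 ≡ 1 (mod 201)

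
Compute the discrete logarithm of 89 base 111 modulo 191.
23

Baby-step giant-step with step n = ⌈√191⌉ = 14.
Baby steps 111^j mod 191 (j:value) for j=0..13: 0:1, 1:111, 2:97, 3:71, 4:50, 5:11, 6:75, 7:112, 8:17, 9:168, 10:121, 11:61, 12:86, 13:187.
Giant-step multiplier: 111^(-14) ≡ 111^(190-14) = 111^176 ≡ 77 (mod 191).
Giant steps γ_i = 89·77^i mod 191: γ_0=89, γ_1=168 (in table at j=9).
x = i·n + j = 1·14 + 9 = 23.
Check: 111^23 ≡ 89 (mod 191).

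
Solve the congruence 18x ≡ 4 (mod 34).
x ≡ 4 (mod 17)

gcd(18, 34) = 2, which divides 4, so solutions exist.
Divide through by 2: 9x ≡ 2 (mod 17).
Find 9^(-1) mod 17 by the extended Euclidean algorithm:
17 = 1 × 9 + 8  ⟹  8 = (1)·17 + (-1)·9
9 = 1 × 8 + 1  ⟹  1 = (-1)·17 + (2)·9
So (2)·9 ≡ 1 (mod 17), i.e. 9^(-1) ≡ 2 (mod 17).
x ≡ 2 × 2 = 4 ≡ 4 (mod 17).
Check: 18 × 4 = 72 ≡ 4 (mod 34).
x ≡ 4 (mod 17), giving 2 solutions mod 34.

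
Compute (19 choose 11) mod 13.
0

Using Lucas' theorem:
Write n=19 and k=11 in base 13:
n in base 13: [1, 6]
k in base 13: [0, 11]
C(19,11) mod 13 = ∏ C(n_i, k_i) mod 13
Digit binomials (mod 13): C(1,0) = 1; C(6,11) = 0 (k_i > n_i)
Product: 1 × 0 = 0 ≡ 0 (mod 13)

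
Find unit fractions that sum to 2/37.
1/19 + 1/703

Greedy algorithm:
2/37: ceiling(37/2) = 19, use 1/19
1/703: ceiling(703/1) = 703, use 1/703
Result: 2/37 = 1/19 + 1/703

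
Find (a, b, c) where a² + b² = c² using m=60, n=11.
(3479, 1320, 3721)

Euclid's formula: a = m² - n², b = 2mn, c = m² + n²
m = 60, n = 11
a = 60² - 11² = 3600 - 121 = 3479
b = 2 × 60 × 11 = 1320
c = 60² + 11² = 3600 + 121 = 3721
Verification: 3479² + 1320² = 12103441 + 1742400 = 13845841 = 3721² ✓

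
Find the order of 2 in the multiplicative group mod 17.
8

17 is prime, so ord(2) divides φ(17) = 16.
Divisors of 16: 1, 2, 4, 8, 16.
Repeated squaring: 2^1 ≡ 2, 2^2 ≡ 4, 2^4 ≡ 16, 2^8 ≡ 1, 2^16 ≡ 1 (mod 17).
Test 2^d mod 17 for each divisor d in increasing order:
2^1 ≡ 2
2^2 ≡ 4
2^4 ≡ 16
2^8 ≡ 1  ← first divisor giving 1
The order is 8.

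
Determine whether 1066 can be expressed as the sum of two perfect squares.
15² + 29² (a=15, b=29)

Factorization: 1066 = 2 × 13 × 41
By Fermat: n is sum of two squares iff every prime p ≡ 3 (mod 4) appears to even power.
All primes ≡ 3 (mod 4) appear to even power.
Search a = 0, 1, 2, … for 1066 - a² a perfect square: first hit at a = 15: 1066 - 225 = 841 = 29².
1066 = 15² + 29² = 225 + 841 ✓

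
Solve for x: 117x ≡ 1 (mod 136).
93

gcd(117, 136) = 1, so the inverse exists.
Extended Euclidean algorithm on (136, 117):
136 = 1 × 117 + 19  ⟹  19 = (1)·136 + (-1)·117
117 = 6 × 19 + 3  ⟹  3 = (-6)·136 + (7)·117
19 = 6 × 3 + 1  ⟹  1 = (37)·136 + (-43)·117
So (-43)·117 ≡ 1 (mod 136), i.e. 117^(-1) ≡ -43 ≡ 93 (mod 136).
Check: 117 × 93 = 10881 ≡ 1 (mod 136)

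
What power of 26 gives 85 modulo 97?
78

Baby-step giant-step with step n = ⌈√97⌉ = 10.
Baby steps 26^j mod 97 (j:value) for j=0..9: 0:1, 1:26, 2:94, 3:19, 4:9, 5:40, 6:70, 7:74, 8:81, 9:69.
Giant-step multiplier: 26^(-10) ≡ 26^(96-10) = 26^86 ≡ 95 (mod 97).
Giant steps γ_i = 85·95^i mod 97: γ_0=85, γ_1=24, γ_2=49, γ_3=96, γ_4=2, γ_5=93, γ_6=8, γ_7=81 (in table at j=8).
x = i·n + j = 7·10 + 8 = 78.
Check: 26^78 ≡ 85 (mod 97).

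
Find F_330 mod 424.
8

Matrix identity: Q^n = [[F_(n+1), F_n], [F_n, F_(n-1)]] with Q = [[1,1],[1,0]].
n = 330 = 101001010₂. Square-and-multiply, entries mod 424:
Q^1 = [[1,1],[1,0]]
Q^2 = (Q^1)² = [[2,1],[1,1]]
Q^5 = (Q^2)²·Q = [[8,5],[5,3]]
Q^10 = (Q^5)² = [[89,55],[55,34]]
Q^20 = (Q^10)² = [[346,405],[405,365]]
Q^41 = (Q^20)²·Q = [[144,85],[85,59]]
Q^82 = (Q^41)² = [[401,295],[295,106]]
Q^165 = (Q^82)²·Q = [[103,210],[210,317]]
Q^330 = (Q^165)² = [[13,8],[8,5]]
F_330 mod 424 = Q^330[0][1] = 8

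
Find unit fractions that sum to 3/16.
1/6 + 1/48

Greedy algorithm:
3/16: ceiling(16/3) = 6, use 1/6
1/48: ceiling(48/1) = 48, use 1/48
Result: 3/16 = 1/6 + 1/48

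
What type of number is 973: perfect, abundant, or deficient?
deficient

Proper divisors of 973: sum = 1 + 7 + 139 = 147
Since 147 < 973, 973 is deficient.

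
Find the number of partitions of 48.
147273

p(n) counts ways to write n as a sum of positive integers (order ignored).
Euler's pentagonal recurrence: p(k) = p(k-1) + p(k-2) - p(k-5) - p(k-7) + p(k-12) + p(k-15) - ... (offsets j(3j∓1)/2, signs ++--, p(0)=1, p(<0)=0).
DP table for k = 0..47: p(0)=1, p(1)=1, p(2)=2, p(3)=3, p(4)=5, p(5)=7, p(6)=11, p(7)=15, p(8)=22, p(9)=30, p(10)=42, p(11)=56, p(12)=77, p(13)=101, p(14)=135, p(15)=176, p(16)=231, p(17)=297, p(18)=385, p(19)=490, p(20)=627, p(21)=792, p(22)=1002, p(23)=1255, p(24)=1575, p(25)=1958, p(26)=2436, p(27)=3010, p(28)=3718, p(29)=4565, p(30)=5604, p(31)=6842, p(32)=8349, p(33)=10143, p(34)=12310, p(35)=14883, p(36)=17977, p(37)=21637, p(38)=26015, p(39)=31185, p(40)=37338, p(41)=44583, p(42)=53174, p(43)=63261, p(44)=75175, p(45)=89134, p(46)=105558, p(47)=124754.
Final step: p(48) = p(47) + p(46) - p(43) - p(41) + p(36) + p(33) - p(26) - p(22) + p(13) + p(8)
= 124754 + 105558 - 63261 - 44583 + 17977 + 10143 - 2436 - 1002 + 101 + 22
= 147273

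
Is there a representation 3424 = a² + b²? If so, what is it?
Not possible

Factorization: 3424 = 2^5 × 107
By Fermat: n is sum of two squares iff every prime p ≡ 3 (mod 4) appears to even power.
Prime(s) ≡ 3 (mod 4) with odd exponent: [(107, 1)]
Therefore 3424 cannot be expressed as a² + b².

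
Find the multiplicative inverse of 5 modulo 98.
59

gcd(5, 98) = 1, so the inverse exists.
Extended Euclidean algorithm on (98, 5):
98 = 19 × 5 + 3  ⟹  3 = (1)·98 + (-19)·5
5 = 1 × 3 + 2  ⟹  2 = (-1)·98 + (20)·5
3 = 1 × 2 + 1  ⟹  1 = (2)·98 + (-39)·5
So (-39)·5 ≡ 1 (mod 98), i.e. 5^(-1) ≡ -39 ≡ 59 (mod 98).
Check: 5 × 59 = 295 ≡ 1 (mod 98)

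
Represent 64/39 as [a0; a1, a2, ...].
[1; 1, 1, 1, 3, 1, 2]

Euclidean algorithm steps:
64 = 1 × 39 + 25
39 = 1 × 25 + 14
25 = 1 × 14 + 11
14 = 1 × 11 + 3
11 = 3 × 3 + 2
3 = 1 × 2 + 1
2 = 2 × 1 + 0
Continued fraction: [1; 1, 1, 1, 3, 1, 2]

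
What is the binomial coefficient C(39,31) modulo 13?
0

Using Lucas' theorem:
Write n=39 and k=31 in base 13:
n in base 13: [3, 0]
k in base 13: [2, 5]
C(39,31) mod 13 = ∏ C(n_i, k_i) mod 13
Digit binomials (mod 13): C(3,2) = 3; C(0,5) = 0 (k_i > n_i)
Product: 3 × 0 = 0 ≡ 0 (mod 13)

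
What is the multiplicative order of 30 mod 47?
46

47 is prime, so ord(30) divides φ(47) = 46.
Divisors of 46: 1, 2, 23, 46.
Repeated squaring: 30^1 ≡ 30, 30^2 ≡ 7, 30^4 ≡ 2, 30^8 ≡ 4, 30^16 ≡ 16, 30^32 ≡ 21 (mod 47).
Test 30^d mod 47 for each divisor d in increasing order:
30^1 ≡ 30
30^2 ≡ 7
30^23 = 30^16·30^4·30^2·30^1 ≡ 46
30^46 = 30^32·30^8·30^4·30^2 ≡ 1  ← first divisor giving 1
The order is 46.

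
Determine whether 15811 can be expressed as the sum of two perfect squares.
Not possible

Factorization: 15811 = 97 × 163
By Fermat: n is sum of two squares iff every prime p ≡ 3 (mod 4) appears to even power.
Prime(s) ≡ 3 (mod 4) with odd exponent: [(163, 1)]
Therefore 15811 cannot be expressed as a² + b².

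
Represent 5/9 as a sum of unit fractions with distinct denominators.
1/2 + 1/18

Greedy algorithm:
5/9: ceiling(9/5) = 2, use 1/2
1/18: ceiling(18/1) = 18, use 1/18
Result: 5/9 = 1/2 + 1/18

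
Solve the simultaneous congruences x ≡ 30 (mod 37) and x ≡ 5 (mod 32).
1029

Using Chinese Remainder Theorem:
M = 37 × 32 = 1184
M1 = 32, M2 = 37
y1 = 32^(-1) mod 37 = 22
y2 = 37^(-1) mod 32 = 13
x = (30×32×22 + 5×37×13) mod 1184 = 1029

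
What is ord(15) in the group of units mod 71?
35

71 is prime, so ord(15) divides φ(71) = 70.
Divisors of 70: 1, 2, 5, 7, 10, 14, 35, 70.
Repeated squaring: 15^1 ≡ 15, 15^2 ≡ 12, 15^4 ≡ 2, 15^8 ≡ 4, 15^16 ≡ 16, 15^32 ≡ 43, 15^64 ≡ 3 (mod 71).
Test 15^d mod 71 for each divisor d in increasing order:
15^1 ≡ 15
15^2 ≡ 12
15^5 = 15^4·15^1 ≡ 30
15^7 = 15^4·15^2·15^1 ≡ 5
15^10 = 15^8·15^2 ≡ 48
15^14 = 15^8·15^4·15^2 ≡ 25
15^35 = 15^32·15^2·15^1 ≡ 1  ← first divisor giving 1
The order is 35.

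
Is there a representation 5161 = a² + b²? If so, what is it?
20² + 69² (a=20, b=69)

Factorization: 5161 = 13 × 397
By Fermat: n is sum of two squares iff every prime p ≡ 3 (mod 4) appears to even power.
All primes ≡ 3 (mod 4) appear to even power.
Search a = 0, 1, 2, … for 5161 - a² a perfect square: first hit at a = 20: 5161 - 400 = 4761 = 69².
5161 = 20² + 69² = 400 + 4761 ✓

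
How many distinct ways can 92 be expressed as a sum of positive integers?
72533807

p(n) counts ways to write n as a sum of positive integers (order ignored).
Euler's pentagonal recurrence: p(k) = p(k-1) + p(k-2) - p(k-5) - p(k-7) + p(k-12) + p(k-15) - ... (offsets j(3j∓1)/2, signs ++--, p(0)=1, p(<0)=0).
DP table for k = 0..91: p(0)=1, p(1)=1, p(2)=2, p(3)=3, p(4)=5, p(5)=7, p(6)=11, p(7)=15, p(8)=22, p(9)=30, p(10)=42, p(11)=56, p(12)=77, p(13)=101, p(14)=135, p(15)=176, p(16)=231, p(17)=297, p(18)=385, p(19)=490, p(20)=627, p(21)=792, p(22)=1002, p(23)=1255, p(24)=1575, p(25)=1958, p(26)=2436, p(27)=3010, p(28)=3718, p(29)=4565, p(30)=5604, p(31)=6842, p(32)=8349, p(33)=10143, p(34)=12310, p(35)=14883, p(36)=17977, p(37)=21637, p(38)=26015, p(39)=31185, p(40)=37338, p(41)=44583, p(42)=53174, p(43)=63261, p(44)=75175, p(45)=89134, p(46)=105558, p(47)=124754, p(48)=147273, p(49)=173525, p(50)=204226, p(51)=239943, p(52)=281589, p(53)=329931, p(54)=386155, p(55)=451276, p(56)=526823, p(57)=614154, p(58)=715220, p(59)=831820, p(60)=966467, p(61)=1121505, p(62)=1300156, p(63)=1505499, p(64)=1741630, p(65)=2012558, p(66)=2323520, p(67)=2679689, p(68)=3087735, p(69)=3554345, p(70)=4087968, p(71)=4697205, p(72)=5392783, p(73)=6185689, p(74)=7089500, p(75)=8118264, p(76)=9289091, p(77)=10619863, p(78)=12132164, p(79)=13848650, p(80)=15796476, p(81)=18004327, p(82)=20506255, p(83)=23338469, p(84)=26543660, p(85)=30167357, p(86)=34262962, p(87)=38887673, p(88)=44108109, p(89)=49995925, p(90)=56634173, p(91)=64112359.
Final step: p(92) = p(91) + p(90) - p(87) - p(85) + p(80) + p(77) - p(70) - p(66) + p(57) + p(52) - p(41) - p(35) + p(22) + p(15) - p(0)
= 64112359 + 56634173 - 38887673 - 30167357 + 15796476 + 10619863 - 4087968 - 2323520 + 614154 + 281589 - 44583 - 14883 + 1002 + 176 - 1
= 72533807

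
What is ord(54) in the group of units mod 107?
106

107 is prime, so ord(54) divides φ(107) = 106.
Divisors of 106: 1, 2, 53, 106.
Repeated squaring: 54^1 ≡ 54, 54^2 ≡ 27, 54^4 ≡ 87, 54^8 ≡ 79, 54^16 ≡ 35, 54^32 ≡ 48, 54^64 ≡ 57 (mod 107).
Test 54^d mod 107 for each divisor d in increasing order:
54^1 ≡ 54
54^2 ≡ 27
54^53 = 54^32·54^16·54^4·54^1 ≡ 106
54^106 = 54^64·54^32·54^8·54^2 ≡ 1  ← first divisor giving 1
The order is 106.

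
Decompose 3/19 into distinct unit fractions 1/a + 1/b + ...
1/7 + 1/67 + 1/8911

Greedy algorithm:
3/19: ceiling(19/3) = 7, use 1/7
2/133: ceiling(133/2) = 67, use 1/67
1/8911: ceiling(8911/1) = 8911, use 1/8911
Result: 3/19 = 1/7 + 1/67 + 1/8911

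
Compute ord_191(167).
190

191 is prime, so ord(167) divides φ(191) = 190.
Divisors of 190: 1, 2, 5, 10, 19, 38, 95, 190.
Repeated squaring: 167^1 ≡ 167, 167^2 ≡ 3, 167^4 ≡ 9, 167^8 ≡ 81, 167^16 ≡ 67, 167^32 ≡ 96, 167^64 ≡ 48, 167^128 ≡ 12 (mod 191).
Test 167^d mod 191 for each divisor d in increasing order:
167^1 ≡ 167
167^2 ≡ 3
167^5 = 167^4·167^1 ≡ 166
167^10 = 167^8·167^2 ≡ 52
167^19 = 167^16·167^2·167^1 ≡ 142
167^38 = 167^32·167^4·167^2 ≡ 109
167^95 = 167^64·167^16·167^8·167^4·167^2·167^1 ≡ 190
167^190 = 167^128·167^32·167^16·167^8·167^4·167^2 ≡ 1  ← first divisor giving 1
The order is 190.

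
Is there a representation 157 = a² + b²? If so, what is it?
6² + 11² (a=6, b=11)

Factorization: 157 = 157
By Fermat: n is sum of two squares iff every prime p ≡ 3 (mod 4) appears to even power.
All primes ≡ 3 (mod 4) appear to even power.
Search a = 0, 1, 2, … for 157 - a² a perfect square: first hit at a = 6: 157 - 36 = 121 = 11².
157 = 6² + 11² = 36 + 121 ✓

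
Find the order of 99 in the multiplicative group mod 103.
102

103 is prime, so ord(99) divides φ(103) = 102.
Divisors of 102: 1, 2, 3, 6, 17, 34, 51, 102.
Repeated squaring: 99^1 ≡ 99, 99^2 ≡ 16, 99^4 ≡ 50, 99^8 ≡ 28, 99^16 ≡ 63, 99^32 ≡ 55, 99^64 ≡ 38 (mod 103).
Test 99^d mod 103 for each divisor d in increasing order:
99^1 ≡ 99
99^2 ≡ 16
99^3 = 99^2·99^1 ≡ 39
99^6 = 99^4·99^2 ≡ 79
99^17 = 99^16·99^1 ≡ 57
99^34 = 99^32·99^2 ≡ 56
99^51 = 99^32·99^16·99^2·99^1 ≡ 102
99^102 = 99^64·99^32·99^4·99^2 ≡ 1  ← first divisor giving 1
The order is 102.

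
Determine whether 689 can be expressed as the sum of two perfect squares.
8² + 25² (a=8, b=25)

Factorization: 689 = 13 × 53
By Fermat: n is sum of two squares iff every prime p ≡ 3 (mod 4) appears to even power.
All primes ≡ 3 (mod 4) appear to even power.
Search a = 0, 1, 2, … for 689 - a² a perfect square: first hit at a = 8: 689 - 64 = 625 = 25².
689 = 8² + 25² = 64 + 625 ✓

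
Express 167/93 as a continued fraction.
[1; 1, 3, 1, 8, 2]

Euclidean algorithm steps:
167 = 1 × 93 + 74
93 = 1 × 74 + 19
74 = 3 × 19 + 17
19 = 1 × 17 + 2
17 = 8 × 2 + 1
2 = 2 × 1 + 0
Continued fraction: [1; 1, 3, 1, 8, 2]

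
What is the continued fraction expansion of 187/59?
[3; 5, 1, 9]

Euclidean algorithm steps:
187 = 3 × 59 + 10
59 = 5 × 10 + 9
10 = 1 × 9 + 1
9 = 9 × 1 + 0
Continued fraction: [3; 5, 1, 9]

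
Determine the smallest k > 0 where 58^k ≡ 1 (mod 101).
25

101 is prime, so ord(58) divides φ(101) = 100.
Divisors of 100: 1, 2, 4, 5, 10, 20, 25, 50, 100.
Repeated squaring: 58^1 ≡ 58, 58^2 ≡ 31, 58^4 ≡ 52, 58^8 ≡ 78, 58^16 ≡ 24, 58^32 ≡ 71, 58^64 ≡ 92 (mod 101).
Test 58^d mod 101 for each divisor d in increasing order:
58^1 ≡ 58
58^2 ≡ 31
58^4 ≡ 52
58^5 = 58^4·58^1 ≡ 87
58^10 = 58^8·58^2 ≡ 95
58^20 = 58^16·58^4 ≡ 36
58^25 = 58^16·58^8·58^1 ≡ 1  ← first divisor giving 1
The order is 25.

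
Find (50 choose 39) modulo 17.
16

Using Lucas' theorem:
Write n=50 and k=39 in base 17:
n in base 17: [2, 16]
k in base 17: [2, 5]
C(50,39) mod 17 = ∏ C(n_i, k_i) mod 17
Digit binomials (mod 17): C(2,2) = 1; C(16,5) = 4368 ≡ 16
Product: 1 × 16 = 16 ≡ 16 (mod 17)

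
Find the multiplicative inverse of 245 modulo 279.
41

gcd(245, 279) = 1, so the inverse exists.
Extended Euclidean algorithm on (279, 245):
279 = 1 × 245 + 34  ⟹  34 = (1)·279 + (-1)·245
245 = 7 × 34 + 7  ⟹  7 = (-7)·279 + (8)·245
34 = 4 × 7 + 6  ⟹  6 = (29)·279 + (-33)·245
7 = 1 × 6 + 1  ⟹  1 = (-36)·279 + (41)·245
So (41)·245 ≡ 1 (mod 279), i.e. 245^(-1) ≡ 41 (mod 279).
Check: 245 × 41 = 10045 ≡ 1 (mod 279)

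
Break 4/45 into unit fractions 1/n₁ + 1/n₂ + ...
1/12 + 1/180

Greedy algorithm:
4/45: ceiling(45/4) = 12, use 1/12
1/180: ceiling(180/1) = 180, use 1/180
Result: 4/45 = 1/12 + 1/180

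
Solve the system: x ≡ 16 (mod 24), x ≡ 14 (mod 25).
64

Using Chinese Remainder Theorem:
M = 24 × 25 = 600
M1 = 25, M2 = 24
y1 = 25^(-1) mod 24 = 1
y2 = 24^(-1) mod 25 = 24
x = (16×25×1 + 14×24×24) mod 600 = 64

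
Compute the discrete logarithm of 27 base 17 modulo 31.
9

Baby-step giant-step with step n = ⌈√31⌉ = 6.
Baby steps 17^j mod 31 (j:value) for j=0..5: 0:1, 1:17, 2:10, 3:15, 4:7, 5:26.
Giant-step multiplier: 17^(-6) ≡ 17^(30-6) = 17^24 ≡ 4 (mod 31).
Giant steps γ_i = 27·4^i mod 31: γ_0=27, γ_1=15 (in table at j=3).
x = i·n + j = 1·6 + 3 = 9.
Check: 17^9 ≡ 27 (mod 31).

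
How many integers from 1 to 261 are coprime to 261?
168

261 = 3^2 × 29
φ(n) = n × ∏(1 - 1/p) for each prime p dividing n
φ(261) = 261 × (1 - 1/3) × (1 - 1/29) = 168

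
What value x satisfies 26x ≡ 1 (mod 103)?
4

gcd(26, 103) = 1, so the inverse exists.
Extended Euclidean algorithm on (103, 26):
103 = 3 × 26 + 25  ⟹  25 = (1)·103 + (-3)·26
26 = 1 × 25 + 1  ⟹  1 = (-1)·103 + (4)·26
So (4)·26 ≡ 1 (mod 103), i.e. 26^(-1) ≡ 4 (mod 103).
Check: 26 × 4 = 104 ≡ 1 (mod 103)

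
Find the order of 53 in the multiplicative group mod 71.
70

71 is prime, so ord(53) divides φ(71) = 70.
Divisors of 70: 1, 2, 5, 7, 10, 14, 35, 70.
Repeated squaring: 53^1 ≡ 53, 53^2 ≡ 40, 53^4 ≡ 38, 53^8 ≡ 24, 53^16 ≡ 8, 53^32 ≡ 64, 53^64 ≡ 49 (mod 71).
Test 53^d mod 71 for each divisor d in increasing order:
53^1 ≡ 53
53^2 ≡ 40
53^5 = 53^4·53^1 ≡ 26
53^7 = 53^4·53^2·53^1 ≡ 46
53^10 = 53^8·53^2 ≡ 37
53^14 = 53^8·53^4·53^2 ≡ 57
53^35 = 53^32·53^2·53^1 ≡ 70
53^70 = 53^64·53^4·53^2 ≡ 1  ← first divisor giving 1
The order is 70.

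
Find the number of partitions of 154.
60356673280

p(n) counts ways to write n as a sum of positive integers (order ignored).
Euler's pentagonal recurrence: p(k) = p(k-1) + p(k-2) - p(k-5) - p(k-7) + p(k-12) + p(k-15) - ... (offsets j(3j∓1)/2, signs ++--, p(0)=1, p(<0)=0).
DP table for k = 0..153: p(0)=1, p(1)=1, p(2)=2, p(3)=3, p(4)=5, p(5)=7, p(6)=11, p(7)=15, p(8)=22, p(9)=30, p(10)=42, p(11)=56, p(12)=77, p(13)=101, p(14)=135, p(15)=176, p(16)=231, p(17)=297, p(18)=385, p(19)=490, p(20)=627, p(21)=792, p(22)=1002, p(23)=1255, p(24)=1575, p(25)=1958, p(26)=2436, p(27)=3010, p(28)=3718, p(29)=4565, p(30)=5604, p(31)=6842, p(32)=8349, p(33)=10143, p(34)=12310, p(35)=14883, p(36)=17977, p(37)=21637, p(38)=26015, p(39)=31185, p(40)=37338, p(41)=44583, p(42)=53174, p(43)=63261, p(44)=75175, p(45)=89134, p(46)=105558, p(47)=124754, p(48)=147273, p(49)=173525, p(50)=204226, p(51)=239943, p(52)=281589, p(53)=329931, p(54)=386155, p(55)=451276, p(56)=526823, p(57)=614154, p(58)=715220, p(59)=831820, p(60)=966467, p(61)=1121505, p(62)=1300156, p(63)=1505499, p(64)=1741630, p(65)=2012558, p(66)=2323520, p(67)=2679689, p(68)=3087735, p(69)=3554345, p(70)=4087968, p(71)=4697205, p(72)=5392783, p(73)=6185689, p(74)=7089500, p(75)=8118264, p(76)=9289091, p(77)=10619863, p(78)=12132164, p(79)=13848650, p(80)=15796476, p(81)=18004327, p(82)=20506255, p(83)=23338469, p(84)=26543660, p(85)=30167357, p(86)=34262962, p(87)=38887673, p(88)=44108109, p(89)=49995925, p(90)=56634173, p(91)=64112359, p(92)=72533807, p(93)=82010177, p(94)=92669720, p(95)=104651419, p(96)=118114304, p(97)=133230930, p(98)=150198136, p(99)=169229875, p(100)=190569292, p(101)=214481126, p(102)=241265379, p(103)=271248950, p(104)=304801365, p(105)=342325709, p(106)=384276336, p(107)=431149389, p(108)=483502844, p(109)=541946240, p(110)=607163746, p(111)=679903203, p(112)=761002156, p(113)=851376628, p(114)=952050665, p(115)=1064144451, p(116)=1188908248, p(117)=1327710076, p(118)=1482074143, p(119)=1653668665, p(120)=1844349560, p(121)=2056148051, p(122)=2291320912, p(123)=2552338241, p(124)=2841940500, p(125)=3163127352, p(126)=3519222692, p(127)=3913864295, p(128)=4351078600, p(129)=4835271870, p(130)=5371315400, p(131)=5964539504, p(132)=6620830889, p(133)=7346629512, p(134)=8149040695, p(135)=9035836076, p(136)=10015581680, p(137)=11097645016, p(138)=12292341831, p(139)=13610949895, p(140)=15065878135, p(141)=16670689208, p(142)=18440293320, p(143)=20390982757, p(144)=22540654445, p(145)=24908858009, p(146)=27517052599, p(147)=30388671978, p(148)=33549419497, p(149)=37027355200, p(150)=40853235313, p(151)=45060624582, p(152)=49686288421, p(153)=54770336324.
Final step: p(154) = p(153) + p(152) - p(149) - p(147) + p(142) + p(139) - p(132) - p(128) + p(119) + p(114) - p(103) - p(97) + p(84) + p(77) - p(62) - p(54) + p(37) + p(28) - p(9)
= 54770336324 + 49686288421 - 37027355200 - 30388671978 + 18440293320 + 13610949895 - 6620830889 - 4351078600 + 1653668665 + 952050665 - 271248950 - 133230930 + 26543660 + 10619863 - 1300156 - 386155 + 21637 + 3718 - 30
= 60356673280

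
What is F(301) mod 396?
89

Matrix identity: Q^n = [[F_(n+1), F_n], [F_n, F_(n-1)]] with Q = [[1,1],[1,0]].
n = 301 = 100101101₂. Square-and-multiply, entries mod 396:
Q^1 = [[1,1],[1,0]]
Q^2 = (Q^1)² = [[2,1],[1,1]]
Q^4 = (Q^2)² = [[5,3],[3,2]]
Q^9 = (Q^4)²·Q = [[55,34],[34,21]]
Q^18 = (Q^9)² = [[221,208],[208,13]]
Q^37 = (Q^18)²·Q = [[197,233],[233,360]]
Q^75 = (Q^37)²·Q = [[327,38],[38,289]]
Q^150 = (Q^75)² = [[265,44],[44,221]]
Q^301 = (Q^150)²·Q = [[89,89],[89,0]]
F_301 mod 396 = Q^301[0][1] = 89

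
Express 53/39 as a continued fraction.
[1; 2, 1, 3, 1, 2]

Euclidean algorithm steps:
53 = 1 × 39 + 14
39 = 2 × 14 + 11
14 = 1 × 11 + 3
11 = 3 × 3 + 2
3 = 1 × 2 + 1
2 = 2 × 1 + 0
Continued fraction: [1; 2, 1, 3, 1, 2]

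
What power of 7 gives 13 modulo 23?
10

Baby-step giant-step with step n = ⌈√23⌉ = 5.
Baby steps 7^j mod 23 (j:value) for j=0..4: 0:1, 1:7, 2:3, 3:21, 4:9.
Giant-step multiplier: 7^(-5) ≡ 7^(22-5) = 7^17 ≡ 19 (mod 23).
Giant steps γ_i = 13·19^i mod 23: γ_0=13, γ_1=17, γ_2=1 (in table at j=0).
x = i·n + j = 2·5 + 0 = 10.
Check: 7^10 ≡ 13 (mod 23).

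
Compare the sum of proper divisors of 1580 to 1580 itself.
abundant

Proper divisors of 1580: sum = 1 + 2 + 4 + 5 + 10 + 20 + 79 + 158 + 316 + 395 + 790 = 1780
Since 1780 > 1580, 1580 is abundant.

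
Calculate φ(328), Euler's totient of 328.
160

328 = 2^3 × 41
φ(n) = n × ∏(1 - 1/p) for each prime p dividing n
φ(328) = 328 × (1 - 1/2) × (1 - 1/41) = 160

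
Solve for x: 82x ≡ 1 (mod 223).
68

gcd(82, 223) = 1, so the inverse exists.
Extended Euclidean algorithm on (223, 82):
223 = 2 × 82 + 59  ⟹  59 = (1)·223 + (-2)·82
82 = 1 × 59 + 23  ⟹  23 = (-1)·223 + (3)·82
59 = 2 × 23 + 13  ⟹  13 = (3)·223 + (-8)·82
23 = 1 × 13 + 10  ⟹  10 = (-4)·223 + (11)·82
13 = 1 × 10 + 3  ⟹  3 = (7)·223 + (-19)·82
10 = 3 × 3 + 1  ⟹  1 = (-25)·223 + (68)·82
So (68)·82 ≡ 1 (mod 223), i.e. 82^(-1) ≡ 68 (mod 223).
Check: 82 × 68 = 5576 ≡ 1 (mod 223)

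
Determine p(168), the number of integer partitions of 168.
228204732751

p(n) counts ways to write n as a sum of positive integers (order ignored).
Euler's pentagonal recurrence: p(k) = p(k-1) + p(k-2) - p(k-5) - p(k-7) + p(k-12) + p(k-15) - ... (offsets j(3j∓1)/2, signs ++--, p(0)=1, p(<0)=0).
DP table for k = 0..167: p(0)=1, p(1)=1, p(2)=2, p(3)=3, p(4)=5, p(5)=7, p(6)=11, p(7)=15, p(8)=22, p(9)=30, p(10)=42, p(11)=56, p(12)=77, p(13)=101, p(14)=135, p(15)=176, p(16)=231, p(17)=297, p(18)=385, p(19)=490, p(20)=627, p(21)=792, p(22)=1002, p(23)=1255, p(24)=1575, p(25)=1958, p(26)=2436, p(27)=3010, p(28)=3718, p(29)=4565, p(30)=5604, p(31)=6842, p(32)=8349, p(33)=10143, p(34)=12310, p(35)=14883, p(36)=17977, p(37)=21637, p(38)=26015, p(39)=31185, p(40)=37338, p(41)=44583, p(42)=53174, p(43)=63261, p(44)=75175, p(45)=89134, p(46)=105558, p(47)=124754, p(48)=147273, p(49)=173525, p(50)=204226, p(51)=239943, p(52)=281589, p(53)=329931, p(54)=386155, p(55)=451276, p(56)=526823, p(57)=614154, p(58)=715220, p(59)=831820, p(60)=966467, p(61)=1121505, p(62)=1300156, p(63)=1505499, p(64)=1741630, p(65)=2012558, p(66)=2323520, p(67)=2679689, p(68)=3087735, p(69)=3554345, p(70)=4087968, p(71)=4697205, p(72)=5392783, p(73)=6185689, p(74)=7089500, p(75)=8118264, p(76)=9289091, p(77)=10619863, p(78)=12132164, p(79)=13848650, p(80)=15796476, p(81)=18004327, p(82)=20506255, p(83)=23338469, p(84)=26543660, p(85)=30167357, p(86)=34262962, p(87)=38887673, p(88)=44108109, p(89)=49995925, p(90)=56634173, p(91)=64112359, p(92)=72533807, p(93)=82010177, p(94)=92669720, p(95)=104651419, p(96)=118114304, p(97)=133230930, p(98)=150198136, p(99)=169229875, p(100)=190569292, p(101)=214481126, p(102)=241265379, p(103)=271248950, p(104)=304801365, p(105)=342325709, p(106)=384276336, p(107)=431149389, p(108)=483502844, p(109)=541946240, p(110)=607163746, p(111)=679903203, p(112)=761002156, p(113)=851376628, p(114)=952050665, p(115)=1064144451, p(116)=1188908248, p(117)=1327710076, p(118)=1482074143, p(119)=1653668665, p(120)=1844349560, p(121)=2056148051, p(122)=2291320912, p(123)=2552338241, p(124)=2841940500, p(125)=3163127352, p(126)=3519222692, p(127)=3913864295, p(128)=4351078600, p(129)=4835271870, p(130)=5371315400, p(131)=5964539504, p(132)=6620830889, p(133)=7346629512, p(134)=8149040695, p(135)=9035836076, p(136)=10015581680, p(137)=11097645016, p(138)=12292341831, p(139)=13610949895, p(140)=15065878135, p(141)=16670689208, p(142)=18440293320, p(143)=20390982757, p(144)=22540654445, p(145)=24908858009, p(146)=27517052599, p(147)=30388671978, p(148)=33549419497, p(149)=37027355200, p(150)=40853235313, p(151)=45060624582, p(152)=49686288421, p(153)=54770336324, p(154)=60356673280, p(155)=66493182097, p(156)=73232243759, p(157)=80630964769, p(158)=88751778802, p(159)=97662728555, p(160)=107438159466, p(161)=118159068427, p(162)=129913904637, p(163)=142798995930, p(164)=156919475295, p(165)=172389800255, p(166)=189334822579, p(167)=207890420102.
Final step: p(168) = p(167) + p(166) - p(163) - p(161) + p(156) + p(153) - p(146) - p(142) + p(133) + p(128) - p(117) - p(111) + p(98) + p(91) - p(76) - p(68) + p(51) + p(42) - p(23) - p(13)
= 207890420102 + 189334822579 - 142798995930 - 118159068427 + 73232243759 + 54770336324 - 27517052599 - 18440293320 + 7346629512 + 4351078600 - 1327710076 - 679903203 + 150198136 + 64112359 - 9289091 - 3087735 + 239943 + 53174 - 1255 - 101
= 228204732751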